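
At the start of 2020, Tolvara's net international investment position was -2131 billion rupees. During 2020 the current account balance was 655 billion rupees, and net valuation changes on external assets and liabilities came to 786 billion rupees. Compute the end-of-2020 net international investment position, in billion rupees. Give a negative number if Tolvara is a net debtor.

Change in NIIP = current account + net valuation change = 655 + 786 = 1441
End-of-year NIIP = -2131 + 1441 = -690

-690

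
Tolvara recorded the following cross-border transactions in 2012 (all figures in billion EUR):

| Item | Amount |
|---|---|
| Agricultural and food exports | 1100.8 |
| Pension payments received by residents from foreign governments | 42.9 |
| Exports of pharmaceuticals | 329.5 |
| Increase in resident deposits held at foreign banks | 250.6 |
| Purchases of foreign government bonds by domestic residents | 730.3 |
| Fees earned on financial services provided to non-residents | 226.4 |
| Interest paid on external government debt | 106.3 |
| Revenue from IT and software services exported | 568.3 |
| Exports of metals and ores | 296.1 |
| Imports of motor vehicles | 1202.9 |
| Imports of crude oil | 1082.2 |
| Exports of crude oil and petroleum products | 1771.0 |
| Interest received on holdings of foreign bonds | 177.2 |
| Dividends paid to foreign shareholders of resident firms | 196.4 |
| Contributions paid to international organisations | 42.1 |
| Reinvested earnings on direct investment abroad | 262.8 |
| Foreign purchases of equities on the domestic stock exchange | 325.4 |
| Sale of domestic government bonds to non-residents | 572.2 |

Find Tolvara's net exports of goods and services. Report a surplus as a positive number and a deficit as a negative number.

2007.0

Goods: -1082.2 + 1771.0 + 1100.8 + 296.1 + 329.5 - 1202.9 = 1212.3
Services: 226.4 + 568.3 = 794.7
Trade balance = 1212.3 + 794.7 = 2007.0
(Excluded from the trade balance — secondary income: pension payments received by residents from foreign governments 42.9, contributions paid to international organisations 42.1; financial account: increase in resident deposits held at foreign banks 250.6, purchases of foreign government bonds by domestic residents 730.3, foreign purchases of equities on the domestic stock exchange 325.4, sale of domestic government bonds to non-residents 572.2; primary income: interest paid on external government debt 106.3, interest received on holdings of foreign bonds 177.2, dividends paid to foreign shareholders of resident firms 196.4, reinvested earnings on direct investment abroad 262.8.)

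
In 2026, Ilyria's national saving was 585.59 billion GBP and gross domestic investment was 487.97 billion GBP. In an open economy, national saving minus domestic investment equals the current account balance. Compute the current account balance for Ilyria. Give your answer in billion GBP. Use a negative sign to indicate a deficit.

CA = S - I = 585.59 - 487.97 = 97.62

97.62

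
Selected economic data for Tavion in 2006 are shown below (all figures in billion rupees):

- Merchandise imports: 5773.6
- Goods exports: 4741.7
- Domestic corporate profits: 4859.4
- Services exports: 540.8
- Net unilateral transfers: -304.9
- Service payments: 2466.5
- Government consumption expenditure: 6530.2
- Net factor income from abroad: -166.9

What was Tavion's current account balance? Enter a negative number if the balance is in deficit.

Goods balance = 4741.7 - 5773.6 = -1031.9
Services balance = 540.8 - 2466.5 = -1925.7
Trade balance (goods + services) = -1031.9 + (-1925.7) = -2957.6
Net primary income = -166.9
Net secondary income = -304.9
Current account = -2957.6 + (-166.9) + (-304.9) = -3429.4

-3429.4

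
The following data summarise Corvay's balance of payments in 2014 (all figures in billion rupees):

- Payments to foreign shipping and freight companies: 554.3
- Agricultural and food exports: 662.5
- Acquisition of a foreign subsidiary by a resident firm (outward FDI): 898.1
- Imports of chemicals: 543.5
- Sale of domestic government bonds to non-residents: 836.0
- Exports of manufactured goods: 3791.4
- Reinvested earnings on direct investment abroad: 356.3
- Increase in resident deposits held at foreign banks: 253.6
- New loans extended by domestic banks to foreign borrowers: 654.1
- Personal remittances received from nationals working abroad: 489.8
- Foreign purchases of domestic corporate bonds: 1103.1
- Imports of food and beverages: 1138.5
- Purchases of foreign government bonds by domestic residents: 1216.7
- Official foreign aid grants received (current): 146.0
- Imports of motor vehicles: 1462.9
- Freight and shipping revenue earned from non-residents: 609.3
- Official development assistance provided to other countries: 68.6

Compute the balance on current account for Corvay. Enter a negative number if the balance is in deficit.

2287.5

Goods: -543.5 - 1138.5 - 1462.9 + 3791.4 + 662.5 = 1309.0
Services: 609.3 - 554.3 = 55.0
Primary income: 356.3
Secondary income: 146.0 + 489.8 - 68.6 = 567.2
Current account = 1309.0 + 55.0 + 356.3 + 567.2 = 2287.5
(Excluded from the current account — financial account: acquisition of a foreign subsidiary by a resident firm (outward FDI) 898.1, sale of domestic government bonds to non-residents 836.0, increase in resident deposits held at foreign banks 253.6, new loans extended by domestic banks to foreign borrowers 654.1, foreign purchases of domestic corporate bonds 1103.1, purchases of foreign government bonds by domestic residents 1216.7.)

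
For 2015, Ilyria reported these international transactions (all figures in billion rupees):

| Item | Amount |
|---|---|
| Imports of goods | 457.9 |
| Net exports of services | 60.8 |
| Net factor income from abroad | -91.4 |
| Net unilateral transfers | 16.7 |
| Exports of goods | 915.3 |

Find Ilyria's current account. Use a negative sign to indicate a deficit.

Goods balance = 915.3 - 457.9 = 457.4
Services balance = 60.8
Trade balance (goods + services) = 457.4 + 60.8 = 518.2
Net primary income = -91.4
Net secondary income = 16.7
Current account = 518.2 + (-91.4) + 16.7 = 443.5

443.5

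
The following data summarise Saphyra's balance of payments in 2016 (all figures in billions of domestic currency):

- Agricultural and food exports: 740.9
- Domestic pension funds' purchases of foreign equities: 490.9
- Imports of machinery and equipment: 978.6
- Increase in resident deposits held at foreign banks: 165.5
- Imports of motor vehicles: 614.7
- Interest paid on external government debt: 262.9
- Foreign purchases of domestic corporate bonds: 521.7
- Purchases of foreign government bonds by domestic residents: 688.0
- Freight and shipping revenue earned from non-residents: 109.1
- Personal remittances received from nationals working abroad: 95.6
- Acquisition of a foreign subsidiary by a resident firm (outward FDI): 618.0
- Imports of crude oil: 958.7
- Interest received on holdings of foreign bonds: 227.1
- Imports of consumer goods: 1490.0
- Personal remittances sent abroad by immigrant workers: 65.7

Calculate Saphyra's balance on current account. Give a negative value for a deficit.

-3197.9

Goods: -1490.0 - 614.7 + 740.9 - 978.6 - 958.7 = -3301.1
Services: 109.1
Primary income: -262.9 + 227.1 = -35.8
Secondary income: 95.6 - 65.7 = 29.9
Current account = (-3301.1) + 109.1 + (-35.8) + 29.9 = -3197.9
(Excluded from the current account — financial account: domestic pension funds' purchases of foreign equities 490.9, increase in resident deposits held at foreign banks 165.5, foreign purchases of domestic corporate bonds 521.7, purchases of foreign government bonds by domestic residents 688.0, acquisition of a foreign subsidiary by a resident firm (outward FDI) 618.0.)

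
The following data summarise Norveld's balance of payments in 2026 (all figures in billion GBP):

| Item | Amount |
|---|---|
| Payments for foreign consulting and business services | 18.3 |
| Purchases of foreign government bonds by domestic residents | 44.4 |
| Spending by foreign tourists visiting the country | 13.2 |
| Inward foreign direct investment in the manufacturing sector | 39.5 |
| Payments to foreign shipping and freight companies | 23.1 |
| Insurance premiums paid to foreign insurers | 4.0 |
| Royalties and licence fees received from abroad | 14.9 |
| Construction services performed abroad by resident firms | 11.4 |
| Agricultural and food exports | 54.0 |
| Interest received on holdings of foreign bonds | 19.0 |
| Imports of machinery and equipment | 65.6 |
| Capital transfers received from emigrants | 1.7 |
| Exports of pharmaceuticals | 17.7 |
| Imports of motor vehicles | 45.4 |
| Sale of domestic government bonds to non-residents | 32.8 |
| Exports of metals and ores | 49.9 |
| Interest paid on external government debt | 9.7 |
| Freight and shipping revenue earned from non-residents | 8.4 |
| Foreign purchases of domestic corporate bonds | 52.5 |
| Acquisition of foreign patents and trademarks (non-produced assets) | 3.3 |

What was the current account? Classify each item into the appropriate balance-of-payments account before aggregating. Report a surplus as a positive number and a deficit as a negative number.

22.4

Goods: -45.4 + 17.7 + 49.9 - 65.6 + 54.0 = 10.6
Services: -23.1 - 18.3 + 11.4 + 13.2 + 8.4 - 4.0 + 14.9 = 2.5
Primary income: -9.7 + 19.0 = 9.3
Current account = 10.6 + 2.5 + 9.3 = 22.4
(Excluded from the current account — financial account: purchases of foreign government bonds by domestic residents 44.4, inward foreign direct investment in the manufacturing sector 39.5, sale of domestic government bonds to non-residents 32.8, foreign purchases of domestic corporate bonds 52.5; capital account: capital transfers received from emigrants 1.7, acquisition of foreign patents and trademarks (non-produced assets) 3.3.)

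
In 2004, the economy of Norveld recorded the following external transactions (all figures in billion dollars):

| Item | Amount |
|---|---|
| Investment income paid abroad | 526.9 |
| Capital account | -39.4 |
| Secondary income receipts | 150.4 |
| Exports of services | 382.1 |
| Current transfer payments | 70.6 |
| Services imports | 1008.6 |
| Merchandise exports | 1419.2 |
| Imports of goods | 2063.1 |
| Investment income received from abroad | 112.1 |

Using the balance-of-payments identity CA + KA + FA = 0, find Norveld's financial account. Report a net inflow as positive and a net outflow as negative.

Goods balance = 1419.2 - 2063.1 = -643.9
Services balance = 382.1 - 1008.6 = -626.5
Trade balance (goods + services) = -643.9 + (-626.5) = -1270.4
Net primary income = 112.1 - 526.9 = -414.8
Net secondary income = 150.4 - 70.6 = 79.8
Current account = -1270.4 + (-414.8) + 79.8 = -1605.4
Financial account = -(-1605.4 + (-39.4)) = 1644.8

1644.8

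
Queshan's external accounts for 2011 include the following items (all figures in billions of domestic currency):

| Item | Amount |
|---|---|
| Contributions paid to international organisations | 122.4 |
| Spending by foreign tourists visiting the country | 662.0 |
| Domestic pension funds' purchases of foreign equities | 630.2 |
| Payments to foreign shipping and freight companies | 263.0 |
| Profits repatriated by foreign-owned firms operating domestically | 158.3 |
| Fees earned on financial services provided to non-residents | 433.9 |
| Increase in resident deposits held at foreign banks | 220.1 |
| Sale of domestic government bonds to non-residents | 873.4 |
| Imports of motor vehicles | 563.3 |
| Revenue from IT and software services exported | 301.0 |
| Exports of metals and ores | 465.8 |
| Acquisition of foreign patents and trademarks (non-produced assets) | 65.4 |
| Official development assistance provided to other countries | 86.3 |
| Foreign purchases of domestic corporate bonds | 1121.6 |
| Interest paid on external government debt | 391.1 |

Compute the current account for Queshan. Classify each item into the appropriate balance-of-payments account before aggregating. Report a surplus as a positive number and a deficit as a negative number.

278.3

Goods: -563.3 + 465.8 = -97.5
Services: 662.0 - 263.0 + 301.0 + 433.9 = 1133.9
Primary income: -158.3 - 391.1 = -549.4
Secondary income: -86.3 - 122.4 = -208.7
Current account = (-97.5) + 1133.9 + (-549.4) + (-208.7) = 278.3
(Excluded from the current account — financial account: domestic pension funds' purchases of foreign equities 630.2, increase in resident deposits held at foreign banks 220.1, sale of domestic government bonds to non-residents 873.4, foreign purchases of domestic corporate bonds 1121.6; capital account: acquisition of foreign patents and trademarks (non-produced assets) 65.4.)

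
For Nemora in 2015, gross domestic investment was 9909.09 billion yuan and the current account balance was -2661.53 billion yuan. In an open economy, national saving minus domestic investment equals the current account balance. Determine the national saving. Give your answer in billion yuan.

7247.56

S = I + CA = 9909.09 + (-2661.53) = 7247.56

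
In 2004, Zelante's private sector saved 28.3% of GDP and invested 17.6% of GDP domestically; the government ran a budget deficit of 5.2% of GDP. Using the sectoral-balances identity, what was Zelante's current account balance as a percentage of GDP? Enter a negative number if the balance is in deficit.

5.5

By the sectoral-balances identity, CA = (S_private - I) + (T - G).
Private balance = 28.3 - 17.6 = 10.7
Government balance (T - G) = -5.2
CA = 10.7 + (-5.2) = 5.5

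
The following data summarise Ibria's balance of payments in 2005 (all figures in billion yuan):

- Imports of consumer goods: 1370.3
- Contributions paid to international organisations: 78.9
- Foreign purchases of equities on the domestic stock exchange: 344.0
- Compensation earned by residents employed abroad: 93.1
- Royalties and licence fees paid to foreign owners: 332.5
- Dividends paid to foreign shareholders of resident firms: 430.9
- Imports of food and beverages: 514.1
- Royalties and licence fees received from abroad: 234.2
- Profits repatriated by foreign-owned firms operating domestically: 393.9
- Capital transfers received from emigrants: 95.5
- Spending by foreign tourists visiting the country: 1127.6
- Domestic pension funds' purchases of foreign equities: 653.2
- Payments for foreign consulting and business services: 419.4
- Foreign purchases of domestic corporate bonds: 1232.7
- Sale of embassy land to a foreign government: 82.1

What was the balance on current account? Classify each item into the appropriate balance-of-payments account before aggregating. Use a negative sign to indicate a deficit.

-2085.1

Goods: -1370.3 - 514.1 = -1884.4
Services: -332.5 + 234.2 + 1127.6 - 419.4 = 609.9
Primary income: -393.9 + 93.1 - 430.9 = -731.7
Secondary income: -78.9
Current account = (-1884.4) + 609.9 + (-731.7) + (-78.9) = -2085.1
(Excluded from the current account — financial account: foreign purchases of equities on the domestic stock exchange 344.0, domestic pension funds' purchases of foreign equities 653.2, foreign purchases of domestic corporate bonds 1232.7; capital account: capital transfers received from emigrants 95.5, sale of embassy land to a foreign government 82.1.)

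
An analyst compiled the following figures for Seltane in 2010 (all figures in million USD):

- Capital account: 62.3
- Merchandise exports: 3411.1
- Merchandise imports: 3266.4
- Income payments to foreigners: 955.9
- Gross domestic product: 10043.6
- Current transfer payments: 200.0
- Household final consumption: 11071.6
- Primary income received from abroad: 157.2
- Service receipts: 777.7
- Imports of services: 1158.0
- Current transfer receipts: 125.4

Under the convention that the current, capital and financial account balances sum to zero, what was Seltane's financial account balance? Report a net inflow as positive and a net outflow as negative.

1046.6

Goods balance = 3411.1 - 3266.4 = 144.7
Services balance = 777.7 - 1158.0 = -380.3
Trade balance (goods + services) = 144.7 + (-380.3) = -235.6
Net primary income = 157.2 - 955.9 = -798.7
Net secondary income = 125.4 - 200.0 = -74.6
Current account = -235.6 + (-798.7) + (-74.6) = -1108.9
Financial account = -(-1108.9 + 62.3) = 1046.6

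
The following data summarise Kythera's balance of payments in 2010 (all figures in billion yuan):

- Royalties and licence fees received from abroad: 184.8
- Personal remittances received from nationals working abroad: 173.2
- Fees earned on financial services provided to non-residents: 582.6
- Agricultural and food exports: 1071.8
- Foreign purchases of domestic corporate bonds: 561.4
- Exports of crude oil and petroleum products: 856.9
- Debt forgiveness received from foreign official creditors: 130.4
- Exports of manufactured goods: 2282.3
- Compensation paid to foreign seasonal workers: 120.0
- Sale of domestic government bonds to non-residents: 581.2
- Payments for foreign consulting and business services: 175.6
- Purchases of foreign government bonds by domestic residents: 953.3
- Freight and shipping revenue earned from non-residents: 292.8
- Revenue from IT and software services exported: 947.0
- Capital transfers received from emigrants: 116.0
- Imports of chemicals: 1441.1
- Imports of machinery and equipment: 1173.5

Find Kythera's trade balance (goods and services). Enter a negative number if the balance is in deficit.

Goods: -1173.5 + 2282.3 + 856.9 + 1071.8 - 1441.1 = 1596.4
Services: -175.6 + 947.0 + 184.8 + 292.8 + 582.6 = 1831.6
Trade balance = 1596.4 + 1831.6 = 3428.0
(Excluded from the trade balance — secondary income: personal remittances received from nationals working abroad 173.2; financial account: foreign purchases of domestic corporate bonds 561.4, sale of domestic government bonds to non-residents 581.2, purchases of foreign government bonds by domestic residents 953.3; capital account: debt forgiveness received from foreign official creditors 130.4, capital transfers received from emigrants 116.0; primary income: compensation paid to foreign seasonal workers 120.0.)

3428.0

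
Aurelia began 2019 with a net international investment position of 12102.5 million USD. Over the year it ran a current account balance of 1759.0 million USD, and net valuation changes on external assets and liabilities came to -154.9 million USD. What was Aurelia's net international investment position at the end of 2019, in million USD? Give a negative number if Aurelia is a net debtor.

Change in NIIP = current account + net valuation change = 1759.0 + (-154.9) = 1604.1
End-of-year NIIP = 12102.5 + 1604.1 = 13706.6

13706.6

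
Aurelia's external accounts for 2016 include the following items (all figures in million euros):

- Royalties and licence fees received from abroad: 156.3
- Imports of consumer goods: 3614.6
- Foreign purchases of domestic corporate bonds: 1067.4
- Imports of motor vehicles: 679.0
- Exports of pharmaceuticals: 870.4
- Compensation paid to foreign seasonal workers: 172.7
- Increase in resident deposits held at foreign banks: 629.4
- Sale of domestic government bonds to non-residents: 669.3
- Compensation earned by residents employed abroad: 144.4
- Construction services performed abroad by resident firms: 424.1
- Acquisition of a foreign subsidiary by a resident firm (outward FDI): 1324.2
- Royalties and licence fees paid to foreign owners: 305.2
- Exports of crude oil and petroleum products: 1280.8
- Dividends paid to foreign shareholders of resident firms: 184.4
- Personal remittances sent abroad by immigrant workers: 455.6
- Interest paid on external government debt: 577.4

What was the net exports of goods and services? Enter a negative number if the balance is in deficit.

-1867.2

Goods: 1280.8 - 679.0 - 3614.6 + 870.4 = -2142.4
Services: -305.2 + 424.1 + 156.3 = 275.2
Trade balance = -2142.4 + 275.2 = -1867.2
(Excluded from the trade balance — financial account: foreign purchases of domestic corporate bonds 1067.4, increase in resident deposits held at foreign banks 629.4, sale of domestic government bonds to non-residents 669.3, acquisition of a foreign subsidiary by a resident firm (outward FDI) 1324.2; primary income: compensation paid to foreign seasonal workers 172.7, compensation earned by residents employed abroad 144.4, dividends paid to foreign shareholders of resident firms 184.4, interest paid on external government debt 577.4; secondary income: personal remittances sent abroad by immigrant workers 455.6.)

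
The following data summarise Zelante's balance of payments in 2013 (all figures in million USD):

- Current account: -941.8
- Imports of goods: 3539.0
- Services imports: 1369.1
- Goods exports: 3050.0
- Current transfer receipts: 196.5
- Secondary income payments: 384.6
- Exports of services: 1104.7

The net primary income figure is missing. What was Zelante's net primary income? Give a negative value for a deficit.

Current account = goods balance + services balance + net primary income + net secondary income
Sum of the known components = -941.5
Net primary income = CA - (known components) = -941.8 - (-941.5) = -0.3

-0.3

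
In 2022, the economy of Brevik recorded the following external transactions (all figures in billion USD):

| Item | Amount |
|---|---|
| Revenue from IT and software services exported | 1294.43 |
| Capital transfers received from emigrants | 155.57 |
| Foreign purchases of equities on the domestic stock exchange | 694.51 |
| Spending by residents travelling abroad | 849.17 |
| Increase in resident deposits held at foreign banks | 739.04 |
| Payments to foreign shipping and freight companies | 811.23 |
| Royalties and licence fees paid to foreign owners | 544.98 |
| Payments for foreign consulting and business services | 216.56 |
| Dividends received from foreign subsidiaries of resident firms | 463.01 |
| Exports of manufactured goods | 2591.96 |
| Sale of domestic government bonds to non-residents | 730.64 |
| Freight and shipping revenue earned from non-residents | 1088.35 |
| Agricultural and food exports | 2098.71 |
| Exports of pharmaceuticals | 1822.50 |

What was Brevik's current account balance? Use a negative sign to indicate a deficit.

Goods: 2098.71 + 2591.96 + 1822.50 = 6513.17
Services: -811.23 - 849.17 + 1294.43 + 1088.35 - 216.56 - 544.98 = -39.16
Primary income: 463.01
Current account = 6513.17 + (-39.16) + 463.01 = 6937.02
(Excluded from the current account — capital account: capital transfers received from emigrants 155.57; financial account: foreign purchases of equities on the domestic stock exchange 694.51, increase in resident deposits held at foreign banks 739.04, sale of domestic government bonds to non-residents 730.64.)

6937.02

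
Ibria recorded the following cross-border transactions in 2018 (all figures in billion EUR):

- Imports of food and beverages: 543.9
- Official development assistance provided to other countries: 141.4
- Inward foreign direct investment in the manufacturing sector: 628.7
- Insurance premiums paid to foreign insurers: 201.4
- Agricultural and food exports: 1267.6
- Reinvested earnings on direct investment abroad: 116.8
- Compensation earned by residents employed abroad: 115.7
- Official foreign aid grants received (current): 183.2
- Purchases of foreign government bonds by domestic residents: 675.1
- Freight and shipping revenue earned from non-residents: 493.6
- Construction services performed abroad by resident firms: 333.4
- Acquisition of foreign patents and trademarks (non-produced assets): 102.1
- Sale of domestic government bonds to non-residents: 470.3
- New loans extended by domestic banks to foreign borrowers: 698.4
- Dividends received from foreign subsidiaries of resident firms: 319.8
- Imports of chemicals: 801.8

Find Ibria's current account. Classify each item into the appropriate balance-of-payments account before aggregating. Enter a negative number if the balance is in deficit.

Goods: -543.9 + 1267.6 - 801.8 = -78.1
Services: 333.4 + 493.6 - 201.4 = 625.6
Primary income: 319.8 + 115.7 + 116.8 = 552.3
Secondary income: -141.4 + 183.2 = 41.8
Current account = (-78.1) + 625.6 + 552.3 + 41.8 = 1141.6
(Excluded from the current account — financial account: inward foreign direct investment in the manufacturing sector 628.7, purchases of foreign government bonds by domestic residents 675.1, sale of domestic government bonds to non-residents 470.3, new loans extended by domestic banks to foreign borrowers 698.4; capital account: acquisition of foreign patents and trademarks (non-produced assets) 102.1.)

1141.6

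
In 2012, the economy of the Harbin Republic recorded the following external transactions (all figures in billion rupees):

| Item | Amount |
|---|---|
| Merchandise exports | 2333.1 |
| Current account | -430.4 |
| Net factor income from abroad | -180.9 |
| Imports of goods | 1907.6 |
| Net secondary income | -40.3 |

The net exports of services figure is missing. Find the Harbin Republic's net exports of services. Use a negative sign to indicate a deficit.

-634.7

Current account = goods balance + services balance + net primary income + net secondary income
Sum of the known components = 204.3
Net exports of services = CA - (known components) = -430.4 - 204.3 = -634.7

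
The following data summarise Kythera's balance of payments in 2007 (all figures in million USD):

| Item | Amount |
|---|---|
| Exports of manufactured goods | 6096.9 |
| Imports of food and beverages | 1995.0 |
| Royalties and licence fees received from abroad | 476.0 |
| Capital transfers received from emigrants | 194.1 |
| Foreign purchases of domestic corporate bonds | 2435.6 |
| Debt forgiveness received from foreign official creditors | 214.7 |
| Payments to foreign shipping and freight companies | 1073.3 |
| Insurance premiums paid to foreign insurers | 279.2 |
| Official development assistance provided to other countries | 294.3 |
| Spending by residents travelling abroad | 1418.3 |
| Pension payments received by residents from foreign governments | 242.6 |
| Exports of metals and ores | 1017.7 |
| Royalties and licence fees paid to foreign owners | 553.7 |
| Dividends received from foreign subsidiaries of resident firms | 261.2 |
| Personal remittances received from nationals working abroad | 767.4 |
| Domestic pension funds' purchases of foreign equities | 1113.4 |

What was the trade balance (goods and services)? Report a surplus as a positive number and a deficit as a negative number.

2271.1

Goods: 1017.7 - 1995.0 + 6096.9 = 5119.6
Services: 476.0 - 279.2 - 1418.3 - 553.7 - 1073.3 = -2848.5
Trade balance = 5119.6 + (-2848.5) = 2271.1
(Excluded from the trade balance — capital account: capital transfers received from emigrants 194.1, debt forgiveness received from foreign official creditors 214.7; financial account: foreign purchases of domestic corporate bonds 2435.6, domestic pension funds' purchases of foreign equities 1113.4; secondary income: official development assistance provided to other countries 294.3, pension payments received by residents from foreign governments 242.6, personal remittances received from nationals working abroad 767.4; primary income: dividends received from foreign subsidiaries of resident firms 261.2.)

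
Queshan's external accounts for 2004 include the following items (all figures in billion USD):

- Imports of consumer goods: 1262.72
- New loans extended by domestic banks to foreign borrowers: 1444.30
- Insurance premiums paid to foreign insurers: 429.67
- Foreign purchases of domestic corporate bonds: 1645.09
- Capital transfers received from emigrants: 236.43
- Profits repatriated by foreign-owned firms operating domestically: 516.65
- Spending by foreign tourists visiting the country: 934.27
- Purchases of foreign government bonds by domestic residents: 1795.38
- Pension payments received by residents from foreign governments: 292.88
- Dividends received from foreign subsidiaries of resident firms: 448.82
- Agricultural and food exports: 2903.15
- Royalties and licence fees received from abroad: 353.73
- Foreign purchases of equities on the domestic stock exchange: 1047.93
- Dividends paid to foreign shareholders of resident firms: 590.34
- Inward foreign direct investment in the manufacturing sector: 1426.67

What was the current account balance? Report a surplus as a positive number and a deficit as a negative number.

Goods: -1262.72 + 2903.15 = 1640.43
Services: 934.27 + 353.73 - 429.67 = 858.33
Primary income: -590.34 + 448.82 - 516.65 = -658.17
Secondary income: 292.88
Current account = 1640.43 + 858.33 + (-658.17) + 292.88 = 2133.47
(Excluded from the current account — financial account: new loans extended by domestic banks to foreign borrowers 1444.30, foreign purchases of domestic corporate bonds 1645.09, purchases of foreign government bonds by domestic residents 1795.38, foreign purchases of equities on the domestic stock exchange 1047.93, inward foreign direct investment in the manufacturing sector 1426.67; capital account: capital transfers received from emigrants 236.43.)

2133.47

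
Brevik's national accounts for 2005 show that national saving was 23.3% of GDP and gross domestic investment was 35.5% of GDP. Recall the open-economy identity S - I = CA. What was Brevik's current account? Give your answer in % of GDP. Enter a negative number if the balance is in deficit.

-12.2

S - I = CA (net lending to the rest of the world).
CA = S - I = 23.3 - 35.5 = -12.2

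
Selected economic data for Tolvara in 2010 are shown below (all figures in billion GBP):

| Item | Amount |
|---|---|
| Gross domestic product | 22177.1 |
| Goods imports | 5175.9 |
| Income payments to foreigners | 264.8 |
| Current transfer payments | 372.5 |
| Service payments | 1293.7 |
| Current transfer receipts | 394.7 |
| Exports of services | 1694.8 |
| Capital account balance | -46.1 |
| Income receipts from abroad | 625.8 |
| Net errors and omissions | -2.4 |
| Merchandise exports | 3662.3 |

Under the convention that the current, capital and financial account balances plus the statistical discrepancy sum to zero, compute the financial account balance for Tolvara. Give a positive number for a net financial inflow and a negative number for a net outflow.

Goods balance = 3662.3 - 5175.9 = -1513.6
Services balance = 1694.8 - 1293.7 = 401.1
Trade balance (goods + services) = -1513.6 + 401.1 = -1112.5
Net primary income = 625.8 - 264.8 = 361.0
Net secondary income = 394.7 - 372.5 = 22.2
Current account = -1112.5 + 361.0 + 22.2 = -729.3
Financial account = -(-729.3 + (-46.1) + (-2.4)) = 777.8

777.8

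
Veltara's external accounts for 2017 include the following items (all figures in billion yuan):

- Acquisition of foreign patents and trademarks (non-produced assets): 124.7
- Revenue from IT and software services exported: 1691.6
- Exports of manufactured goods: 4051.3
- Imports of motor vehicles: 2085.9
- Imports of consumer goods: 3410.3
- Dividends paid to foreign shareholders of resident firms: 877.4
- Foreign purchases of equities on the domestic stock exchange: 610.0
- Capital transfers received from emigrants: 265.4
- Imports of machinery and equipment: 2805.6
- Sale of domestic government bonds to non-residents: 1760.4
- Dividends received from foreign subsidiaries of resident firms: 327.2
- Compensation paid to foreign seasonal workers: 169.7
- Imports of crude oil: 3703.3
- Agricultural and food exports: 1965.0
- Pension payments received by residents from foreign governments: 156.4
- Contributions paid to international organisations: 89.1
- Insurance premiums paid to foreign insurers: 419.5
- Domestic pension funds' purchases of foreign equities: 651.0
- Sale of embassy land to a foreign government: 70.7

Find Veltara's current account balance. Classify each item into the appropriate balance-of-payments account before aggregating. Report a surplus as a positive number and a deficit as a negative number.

-5369.3

Goods: -2085.9 - 2805.6 - 3703.3 - 3410.3 + 4051.3 + 1965.0 = -5988.8
Services: 1691.6 - 419.5 = 1272.1
Primary income: 327.2 - 877.4 - 169.7 = -719.9
Secondary income: 156.4 - 89.1 = 67.3
Current account = (-5988.8) + 1272.1 + (-719.9) + 67.3 = -5369.3
(Excluded from the current account — capital account: acquisition of foreign patents and trademarks (non-produced assets) 124.7, capital transfers received from emigrants 265.4, sale of embassy land to a foreign government 70.7; financial account: foreign purchases of equities on the domestic stock exchange 610.0, sale of domestic government bonds to non-residents 1760.4, domestic pension funds' purchases of foreign equities 651.0.)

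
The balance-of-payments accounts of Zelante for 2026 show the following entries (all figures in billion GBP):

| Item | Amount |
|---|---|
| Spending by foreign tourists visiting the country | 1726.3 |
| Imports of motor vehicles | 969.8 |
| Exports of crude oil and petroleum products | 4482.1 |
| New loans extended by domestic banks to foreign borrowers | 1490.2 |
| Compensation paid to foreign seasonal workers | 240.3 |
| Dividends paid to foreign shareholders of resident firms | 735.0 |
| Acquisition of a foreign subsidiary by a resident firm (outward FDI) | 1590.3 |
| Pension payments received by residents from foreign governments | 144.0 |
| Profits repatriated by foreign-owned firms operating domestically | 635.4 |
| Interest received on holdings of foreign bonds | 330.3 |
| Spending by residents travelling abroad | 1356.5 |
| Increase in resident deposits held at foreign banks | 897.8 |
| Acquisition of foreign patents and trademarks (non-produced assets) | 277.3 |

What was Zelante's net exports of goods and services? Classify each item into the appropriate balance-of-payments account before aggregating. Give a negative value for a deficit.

Goods: -969.8 + 4482.1 = 3512.3
Services: -1356.5 + 1726.3 = 369.8
Trade balance = 3512.3 + 369.8 = 3882.1
(Excluded from the trade balance — financial account: new loans extended by domestic banks to foreign borrowers 1490.2, acquisition of a foreign subsidiary by a resident firm (outward FDI) 1590.3, increase in resident deposits held at foreign banks 897.8; primary income: compensation paid to foreign seasonal workers 240.3, dividends paid to foreign shareholders of resident firms 735.0, profits repatriated by foreign-owned firms operating domestically 635.4, interest received on holdings of foreign bonds 330.3; secondary income: pension payments received by residents from foreign governments 144.0; capital account: acquisition of foreign patents and trademarks (non-produced assets) 277.3.)

3882.1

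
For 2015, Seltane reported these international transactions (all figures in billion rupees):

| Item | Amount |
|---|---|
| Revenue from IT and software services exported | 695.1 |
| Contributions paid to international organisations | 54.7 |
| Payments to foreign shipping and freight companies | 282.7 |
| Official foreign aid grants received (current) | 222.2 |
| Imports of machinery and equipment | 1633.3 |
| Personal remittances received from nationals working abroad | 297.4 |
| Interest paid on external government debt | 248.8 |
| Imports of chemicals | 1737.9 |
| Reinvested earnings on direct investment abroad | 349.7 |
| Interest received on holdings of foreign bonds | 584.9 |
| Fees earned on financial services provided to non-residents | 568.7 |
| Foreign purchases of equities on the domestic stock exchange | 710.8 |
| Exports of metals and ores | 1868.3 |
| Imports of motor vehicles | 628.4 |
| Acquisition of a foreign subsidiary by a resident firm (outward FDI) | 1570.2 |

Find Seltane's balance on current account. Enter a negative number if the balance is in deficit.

0.5

Goods: -628.4 - 1633.3 + 1868.3 - 1737.9 = -2131.3
Services: 568.7 + 695.1 - 282.7 = 981.1
Primary income: 584.9 + 349.7 - 248.8 = 685.8
Secondary income: 222.2 + 297.4 - 54.7 = 464.9
Current account = (-2131.3) + 981.1 + 685.8 + 464.9 = 0.5
(Excluded from the current account — financial account: foreign purchases of equities on the domestic stock exchange 710.8, acquisition of a foreign subsidiary by a resident firm (outward FDI) 1570.2.)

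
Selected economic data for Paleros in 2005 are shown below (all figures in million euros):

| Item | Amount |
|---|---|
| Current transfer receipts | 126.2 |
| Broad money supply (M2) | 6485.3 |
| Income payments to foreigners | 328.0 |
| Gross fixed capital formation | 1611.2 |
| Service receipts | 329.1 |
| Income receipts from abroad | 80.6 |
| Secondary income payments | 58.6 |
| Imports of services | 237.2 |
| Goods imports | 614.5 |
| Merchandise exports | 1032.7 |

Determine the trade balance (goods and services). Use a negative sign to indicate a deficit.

Goods balance = 1032.7 - 614.5 = 418.2
Services balance = 329.1 - 237.2 = 91.9
Trade balance (goods + services) = 418.2 + 91.9 = 510.1

510.1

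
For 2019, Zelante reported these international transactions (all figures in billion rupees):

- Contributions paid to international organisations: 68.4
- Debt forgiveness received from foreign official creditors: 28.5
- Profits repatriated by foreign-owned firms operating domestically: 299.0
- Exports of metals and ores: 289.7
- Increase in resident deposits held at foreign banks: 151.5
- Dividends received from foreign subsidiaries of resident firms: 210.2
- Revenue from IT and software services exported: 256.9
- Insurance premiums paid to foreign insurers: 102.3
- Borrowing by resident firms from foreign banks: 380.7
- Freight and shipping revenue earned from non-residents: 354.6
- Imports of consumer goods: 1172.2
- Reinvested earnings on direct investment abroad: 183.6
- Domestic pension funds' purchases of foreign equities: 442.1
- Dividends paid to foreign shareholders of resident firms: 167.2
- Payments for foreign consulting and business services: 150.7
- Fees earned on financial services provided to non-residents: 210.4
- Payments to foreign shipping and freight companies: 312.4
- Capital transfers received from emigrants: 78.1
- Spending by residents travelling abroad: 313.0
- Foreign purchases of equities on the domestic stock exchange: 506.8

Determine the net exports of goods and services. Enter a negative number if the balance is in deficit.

Goods: 289.7 - 1172.2 = -882.5
Services: 210.4 - 150.7 + 354.6 - 312.4 + 256.9 - 102.3 - 313.0 = -56.5
Trade balance = -882.5 + (-56.5) = -939.0
(Excluded from the trade balance — secondary income: contributions paid to international organisations 68.4; capital account: debt forgiveness received from foreign official creditors 28.5, capital transfers received from emigrants 78.1; primary income: profits repatriated by foreign-owned firms operating domestically 299.0, dividends received from foreign subsidiaries of resident firms 210.2, reinvested earnings on direct investment abroad 183.6, dividends paid to foreign shareholders of resident firms 167.2; financial account: increase in resident deposits held at foreign banks 151.5, borrowing by resident firms from foreign banks 380.7, domestic pension funds' purchases of foreign equities 442.1, foreign purchases of equities on the domestic stock exchange 506.8.)

-939.0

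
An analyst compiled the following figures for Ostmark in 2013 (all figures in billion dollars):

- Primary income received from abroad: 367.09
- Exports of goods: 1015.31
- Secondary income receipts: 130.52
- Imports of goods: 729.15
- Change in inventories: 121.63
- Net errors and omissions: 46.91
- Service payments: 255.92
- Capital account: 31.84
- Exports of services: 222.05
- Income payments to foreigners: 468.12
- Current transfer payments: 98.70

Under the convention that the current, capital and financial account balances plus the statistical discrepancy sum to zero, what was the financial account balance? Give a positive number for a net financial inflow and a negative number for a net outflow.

Goods balance = 1015.31 - 729.15 = 286.16
Services balance = 222.05 - 255.92 = -33.87
Trade balance (goods + services) = 286.16 + (-33.87) = 252.29
Net primary income = 367.09 - 468.12 = -101.03
Net secondary income = 130.52 - 98.70 = 31.82
Current account = 252.29 + (-101.03) + 31.82 = 183.08
Financial account = -(183.08 + 31.84 + 46.91) = -261.83

-261.83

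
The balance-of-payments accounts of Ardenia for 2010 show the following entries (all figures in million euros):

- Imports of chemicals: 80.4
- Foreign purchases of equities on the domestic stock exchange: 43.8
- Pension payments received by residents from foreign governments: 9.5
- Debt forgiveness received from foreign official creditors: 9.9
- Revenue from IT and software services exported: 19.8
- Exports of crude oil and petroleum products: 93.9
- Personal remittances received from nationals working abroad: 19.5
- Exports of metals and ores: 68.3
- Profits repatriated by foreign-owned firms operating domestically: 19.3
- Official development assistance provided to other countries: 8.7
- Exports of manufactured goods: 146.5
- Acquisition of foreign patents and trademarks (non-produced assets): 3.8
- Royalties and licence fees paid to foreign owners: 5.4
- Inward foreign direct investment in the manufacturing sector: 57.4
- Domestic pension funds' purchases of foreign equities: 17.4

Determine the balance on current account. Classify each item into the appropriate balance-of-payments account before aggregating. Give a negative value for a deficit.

Goods: 68.3 + 93.9 + 146.5 - 80.4 = 228.3
Services: -5.4 + 19.8 = 14.4
Primary income: -19.3
Secondary income: 9.5 - 8.7 + 19.5 = 20.3
Current account = 228.3 + 14.4 + (-19.3) + 20.3 = 243.7
(Excluded from the current account — financial account: foreign purchases of equities on the domestic stock exchange 43.8, inward foreign direct investment in the manufacturing sector 57.4, domestic pension funds' purchases of foreign equities 17.4; capital account: debt forgiveness received from foreign official creditors 9.9, acquisition of foreign patents and trademarks (non-produced assets) 3.8.)

243.7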